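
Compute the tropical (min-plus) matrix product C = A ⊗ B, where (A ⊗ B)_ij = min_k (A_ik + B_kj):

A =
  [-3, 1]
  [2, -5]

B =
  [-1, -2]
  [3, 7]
A ⊗ B =
  [-4, -5]
  [-2, 0]

Apply the min-plus product entry-by-entry:
  C[0][0] = min over k of (A[0][0] + B[0][0] = -3 + -1 = -4, A[0][1] + B[1][0] = 1 + 3 = 4) = -4 (attained at k = 0)
  C[0][1] = min over k of (A[0][0] + B[0][1] = -3 + -2 = -5, A[0][1] + B[1][1] = 1 + 7 = 8) = -5 (attained at k = 0)
  C[1][0] = min over k of (A[1][0] + B[0][0] = 2 + -1 = 1, A[1][1] + B[1][0] = -5 + 3 = -2) = -2 (attained at k = 1)
  C[1][1] = min over k of (A[1][0] + B[0][1] = 2 + -2 = 0, A[1][1] + B[1][1] = -5 + 7 = 2) = 0 (attained at k = 0)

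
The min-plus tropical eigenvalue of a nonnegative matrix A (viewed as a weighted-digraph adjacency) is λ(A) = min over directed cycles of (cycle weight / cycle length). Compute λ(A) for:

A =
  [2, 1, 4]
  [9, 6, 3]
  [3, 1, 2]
λ(A) = 2

Enumerate directed cycles and compute their means (weight / length). Sample:
  cycle 0 → 0: weight = 2, length = 1, mean = 2/1 ≈ 2.000
  cycle 1 → 1: weight = 6, length = 1, mean = 6/1 ≈ 6.000
  cycle 2 → 2: weight = 2, length = 1, mean = 2/1 ≈ 2.000
  cycle 0 → 1 → 0: weight = 10, length = 2, mean = 10/2 ≈ 5.000
  cycle 0 → 2 → 0: weight = 7, length = 2, mean = 7/2 ≈ 3.500
  cycle 1 → 0 → 1: weight = 10, length = 2, mean = 10/2 ≈ 5.000
Minimum mean = 2.000, attained e.g. along the cycle 0 → 0 with weight 2 and length 1. So λ(A) = 2/1 = 2.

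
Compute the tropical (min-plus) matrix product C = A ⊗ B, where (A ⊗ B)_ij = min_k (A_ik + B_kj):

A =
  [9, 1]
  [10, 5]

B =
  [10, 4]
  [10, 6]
A ⊗ B =
  [11, 7]
  [15, 11]

Apply the min-plus product entry-by-entry:
  C[0][0] = min over k of (A[0][0] + B[0][0] = 9 + 10 = 19, A[0][1] + B[1][0] = 1 + 10 = 11) = 11 (attained at k = 1)
  C[0][1] = min over k of (A[0][0] + B[0][1] = 9 + 4 = 13, A[0][1] + B[1][1] = 1 + 6 = 7) = 7 (attained at k = 1)
  C[1][0] = min over k of (A[1][0] + B[0][0] = 10 + 10 = 20, A[1][1] + B[1][0] = 5 + 10 = 15) = 15 (attained at k = 1)
  C[1][1] = min over k of (A[1][0] + B[0][1] = 10 + 4 = 14, A[1][1] + B[1][1] = 5 + 6 = 11) = 11 (attained at k = 1)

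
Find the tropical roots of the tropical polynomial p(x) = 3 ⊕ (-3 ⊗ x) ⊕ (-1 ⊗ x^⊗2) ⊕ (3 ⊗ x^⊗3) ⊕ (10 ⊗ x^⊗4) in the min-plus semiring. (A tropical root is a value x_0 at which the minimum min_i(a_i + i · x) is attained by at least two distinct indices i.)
Roots: {-7, -4, -2, 6}

Each tropical root is a break point of the lower envelope of the lines y = a_i + i · x (there are 5 lines, with slopes 0, 1, ..., 4). Only the lines that attain the minimum somewhere contribute to roots; other lines are dominated. Here the surviving (envelope) indices are i = 4, i = 3, i = 2, i = 1, i = 0.
Intersections between consecutive envelope lines give the roots: for adjacent envelope indices i < j the intersection is x = (a_i − a_j) / (j − i). Reading off the sorted break points: {-7, -4, -2, 6}.
Verification: at each break x_0, at least two indices attain the minimum of min_i(a_i + i · x_0).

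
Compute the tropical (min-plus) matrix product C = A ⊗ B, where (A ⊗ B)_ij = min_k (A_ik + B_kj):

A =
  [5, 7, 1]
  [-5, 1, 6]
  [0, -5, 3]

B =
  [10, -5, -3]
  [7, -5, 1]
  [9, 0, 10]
A ⊗ B =
  [10, 0, 2]
  [5, -10, -8]
  [2, -10, -4]

Apply the min-plus product entry-by-entry:
  C[0][0] = min over k of (A[0][0] + B[0][0] = 5 + 10 = 15, A[0][1] + B[1][0] = 7 + 7 = 14, A[0][2] + B[2][0] = 1 + 9 = 10) = 10 (attained at k = 2)
  C[0][1] = min over k of (A[0][0] + B[0][1] = 5 + -5 = 0, A[0][1] + B[1][1] = 7 + -5 = 2, A[0][2] + B[2][1] = 1 + 0 = 1) = 0 (attained at k = 0)
  C[0][2] = min over k of (A[0][0] + B[0][2] = 5 + -3 = 2, A[0][1] + B[1][2] = 7 + 1 = 8, A[0][2] + B[2][2] = 1 + 10 = 11) = 2 (attained at k = 0)
  C[1][0] = min over k of (A[1][0] + B[0][0] = -5 + 10 = 5, A[1][1] + B[1][0] = 1 + 7 = 8, A[1][2] + B[2][0] = 6 + 9 = 15) = 5 (attained at k = 0)
  C[1][1] = min over k of (A[1][0] + B[0][1] = -5 + -5 = -10, A[1][1] + B[1][1] = 1 + -5 = -4, A[1][2] + B[2][1] = 6 + 0 = 6) = -10 (attained at k = 0)
  C[1][2] = min over k of (A[1][0] + B[0][2] = -5 + -3 = -8, A[1][1] + B[1][2] = 1 + 1 = 2, A[1][2] + B[2][2] = 6 + 10 = 16) = -8 (attained at k = 0)
  C[2][0] = min over k of (A[2][0] + B[0][0] = 0 + 10 = 10, A[2][1] + B[1][0] = -5 + 7 = 2, A[2][2] + B[2][0] = 3 + 9 = 12) = 2 (attained at k = 1)
  C[2][1] = min over k of (A[2][0] + B[0][1] = 0 + -5 = -5, A[2][1] + B[1][1] = -5 + -5 = -10, A[2][2] + B[2][1] = 3 + 0 = 3) = -10 (attained at k = 1)
  C[2][2] = min over k of (A[2][0] + B[0][2] = 0 + -3 = -3, A[2][1] + B[1][2] = -5 + 1 = -4, A[2][2] + B[2][2] = 3 + 10 = 13) = -4 (attained at k = 1)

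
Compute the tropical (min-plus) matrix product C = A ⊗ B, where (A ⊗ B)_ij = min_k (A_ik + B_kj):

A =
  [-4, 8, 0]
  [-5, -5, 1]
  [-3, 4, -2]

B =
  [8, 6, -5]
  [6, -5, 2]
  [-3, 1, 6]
A ⊗ B =
  [-3, 1, -9]
  [-2, -10, -10]
  [-5, -1, -8]

Apply the min-plus product entry-by-entry:
  C[0][0] = min over k of (A[0][0] + B[0][0] = -4 + 8 = 4, A[0][1] + B[1][0] = 8 + 6 = 14, A[0][2] + B[2][0] = 0 + -3 = -3) = -3 (attained at k = 2)
  C[0][1] = min over k of (A[0][0] + B[0][1] = -4 + 6 = 2, A[0][1] + B[1][1] = 8 + -5 = 3, A[0][2] + B[2][1] = 0 + 1 = 1) = 1 (attained at k = 2)
  C[0][2] = min over k of (A[0][0] + B[0][2] = -4 + -5 = -9, A[0][1] + B[1][2] = 8 + 2 = 10, A[0][2] + B[2][2] = 0 + 6 = 6) = -9 (attained at k = 0)
  C[1][0] = min over k of (A[1][0] + B[0][0] = -5 + 8 = 3, A[1][1] + B[1][0] = -5 + 6 = 1, A[1][2] + B[2][0] = 1 + -3 = -2) = -2 (attained at k = 2)
  C[1][1] = min over k of (A[1][0] + B[0][1] = -5 + 6 = 1, A[1][1] + B[1][1] = -5 + -5 = -10, A[1][2] + B[2][1] = 1 + 1 = 2) = -10 (attained at k = 1)
  C[1][2] = min over k of (A[1][0] + B[0][2] = -5 + -5 = -10, A[1][1] + B[1][2] = -5 + 2 = -3, A[1][2] + B[2][2] = 1 + 6 = 7) = -10 (attained at k = 0)
  C[2][0] = min over k of (A[2][0] + B[0][0] = -3 + 8 = 5, A[2][1] + B[1][0] = 4 + 6 = 10, A[2][2] + B[2][0] = -2 + -3 = -5) = -5 (attained at k = 2)
  C[2][1] = min over k of (A[2][0] + B[0][1] = -3 + 6 = 3, A[2][1] + B[1][1] = 4 + -5 = -1, A[2][2] + B[2][1] = -2 + 1 = -1) = -1 (attained at k = 1)
  C[2][2] = min over k of (A[2][0] + B[0][2] = -3 + -5 = -8, A[2][1] + B[1][2] = 4 + 2 = 6, A[2][2] + B[2][2] = -2 + 6 = 4) = -8 (attained at k = 0)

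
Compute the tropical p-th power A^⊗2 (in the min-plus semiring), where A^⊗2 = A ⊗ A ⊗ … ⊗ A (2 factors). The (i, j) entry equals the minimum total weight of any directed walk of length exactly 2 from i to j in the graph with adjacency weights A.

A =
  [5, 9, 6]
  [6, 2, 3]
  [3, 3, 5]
A^⊗2 =
  [9, 9, 11]
  [6, 4, 5]
  [8, 5, 6]

Each entry (A^⊗2)_ij equals the minimum over all length-2 walks i = v_0 → v_1 → … → v_2 = j of Σ_t A[v_t][v_{t+1}]. For example, for (i, j) = (0, 2) we minimise over 3 possible intermediate vertex sequences; the minimum is 11, attained along the walk 0 → 0 → 2.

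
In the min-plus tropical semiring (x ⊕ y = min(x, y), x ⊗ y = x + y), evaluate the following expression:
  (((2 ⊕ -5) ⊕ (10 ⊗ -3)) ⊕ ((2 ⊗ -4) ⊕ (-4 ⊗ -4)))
(((2 ⊕ -5) ⊕ (10 ⊗ -3)) ⊕ ((2 ⊗ -4) ⊕ (-4 ⊗ -4))) = -8

Expand innermost to outermost. Recall ⊕ takes the minimum of its arguments and ⊗ takes their sum. Working out the expression (((2 ⊕ -5) ⊕ (10 ⊗ -3)) ⊕ ((2 ⊗ -4) ⊕ (-4 ⊗ -4))) gives -8.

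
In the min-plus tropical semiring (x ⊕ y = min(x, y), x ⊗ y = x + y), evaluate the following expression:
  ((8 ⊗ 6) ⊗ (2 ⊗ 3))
((8 ⊗ 6) ⊗ (2 ⊗ 3)) = 19

Expand innermost to outermost. Recall ⊕ takes the minimum of its arguments and ⊗ takes their sum. Working out the expression ((8 ⊗ 6) ⊗ (2 ⊗ 3)) gives 19.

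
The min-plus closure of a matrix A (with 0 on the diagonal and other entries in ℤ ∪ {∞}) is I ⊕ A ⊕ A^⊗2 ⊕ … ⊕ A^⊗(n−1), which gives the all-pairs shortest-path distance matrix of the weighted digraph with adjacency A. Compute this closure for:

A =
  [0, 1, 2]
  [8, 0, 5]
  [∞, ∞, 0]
Closure =
  [0, 1, 2]
  [8, 0, 5]
  [∞, ∞, 0]

This is the Floyd-Warshall all-pairs shortest-path computation. For each intermediate vertex k = 0, 1, …, 2, update dist[i][j] ← min(dist[i][j], dist[i][k] + dist[k][j]). The final matrix gives, for each (i, j), the minimum total weight of any directed path from i to j (possibly empty when i = j).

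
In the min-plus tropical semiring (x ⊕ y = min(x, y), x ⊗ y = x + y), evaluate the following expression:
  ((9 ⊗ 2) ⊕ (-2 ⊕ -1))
((9 ⊗ 2) ⊕ (-2 ⊕ -1)) = -2

Expand innermost to outermost. Recall ⊕ takes the minimum of its arguments and ⊗ takes their sum. Working out the expression ((9 ⊗ 2) ⊕ (-2 ⊕ -1)) gives -2.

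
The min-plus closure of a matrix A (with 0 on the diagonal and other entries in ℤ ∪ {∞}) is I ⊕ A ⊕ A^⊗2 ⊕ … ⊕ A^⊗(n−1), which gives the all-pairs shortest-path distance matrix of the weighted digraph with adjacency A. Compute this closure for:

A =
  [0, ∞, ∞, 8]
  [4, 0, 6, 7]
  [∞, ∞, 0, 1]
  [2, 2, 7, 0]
Closure =
  [0, 10, 15, 8]
  [4, 0, 6, 7]
  [3, 3, 0, 1]
  [2, 2, 7, 0]

This is the Floyd-Warshall all-pairs shortest-path computation. For each intermediate vertex k = 0, 1, …, 3, update dist[i][j] ← min(dist[i][j], dist[i][k] + dist[k][j]). The final matrix gives, for each (i, j), the minimum total weight of any directed path from i to j (possibly empty when i = j).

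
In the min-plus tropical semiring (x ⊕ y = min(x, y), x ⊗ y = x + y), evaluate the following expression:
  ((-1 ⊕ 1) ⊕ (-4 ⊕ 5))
((-1 ⊕ 1) ⊕ (-4 ⊕ 5)) = -4

Expand innermost to outermost. Recall ⊕ takes the minimum of its arguments and ⊗ takes their sum. Working out the expression ((-1 ⊕ 1) ⊕ (-4 ⊕ 5)) gives -4.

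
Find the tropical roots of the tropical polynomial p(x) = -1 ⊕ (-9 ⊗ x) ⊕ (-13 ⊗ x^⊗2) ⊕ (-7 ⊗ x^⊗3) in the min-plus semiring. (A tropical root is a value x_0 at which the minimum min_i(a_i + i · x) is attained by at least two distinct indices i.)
Roots: {-6, 4, 8}

Each tropical root is a break point of the lower envelope of the lines y = a_i + i · x (there are 4 lines, with slopes 0, 1, ..., 3). Only the lines that attain the minimum somewhere contribute to roots; other lines are dominated. Here the surviving (envelope) indices are i = 3, i = 2, i = 1, i = 0.
Intersections between consecutive envelope lines give the roots: for adjacent envelope indices i < j the intersection is x = (a_i − a_j) / (j − i). Reading off the sorted break points: {-6, 4, 8}.
Verification: at each break x_0, at least two indices attain the minimum of min_i(a_i + i · x_0).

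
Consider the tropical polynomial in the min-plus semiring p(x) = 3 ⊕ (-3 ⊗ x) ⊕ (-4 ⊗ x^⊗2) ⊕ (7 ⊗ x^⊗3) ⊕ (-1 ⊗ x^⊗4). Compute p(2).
p(2) = -1

A tropical monomial a ⊗ x^⊗i evaluates to a + i · x. Evaluating each term at x = 2:
  Term 0 contributes 3 + 0 · 2 = 3
  Term 1 contributes -3 + 1 · 2 = -1
  Term 2 contributes -4 + 2 · 2 = 0
  Term 3 contributes 7 + 3 · 2 = 13
  Term 4 contributes -1 + 4 · 2 = 7
p(2) = ⊕ of these = min[3, -1, 0, 13, 7] = -1.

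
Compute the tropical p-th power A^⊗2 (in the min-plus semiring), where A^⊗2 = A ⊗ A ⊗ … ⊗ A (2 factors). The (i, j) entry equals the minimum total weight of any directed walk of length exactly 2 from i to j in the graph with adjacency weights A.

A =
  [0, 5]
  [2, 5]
A^⊗2 =
  [0, 5]
  [2, 7]

Each entry (A^⊗2)_ij equals the minimum over all length-2 walks i = v_0 → v_1 → … → v_2 = j of Σ_t A[v_t][v_{t+1}]. For example, for (i, j) = (0, 1) we minimise over 2 possible intermediate vertex sequences; the minimum is 5, attained along the walk 0 → 0 → 1.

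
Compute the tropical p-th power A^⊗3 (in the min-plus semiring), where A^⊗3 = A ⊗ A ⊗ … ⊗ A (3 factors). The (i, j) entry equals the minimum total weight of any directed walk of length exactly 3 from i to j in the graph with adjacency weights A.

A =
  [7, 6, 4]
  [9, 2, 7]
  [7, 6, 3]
A^⊗3 =
  [14, 10, 10]
  [13, 6, 11]
  [13, 10, 9]

Each entry (A^⊗3)_ij equals the minimum over all length-3 walks i = v_0 → v_1 → … → v_3 = j of Σ_t A[v_t][v_{t+1}]. For example, for (i, j) = (0, 2) we minimise over 9 possible intermediate vertex sequences; the minimum is 10, attained along the walk 0 → 2 → 2 → 2.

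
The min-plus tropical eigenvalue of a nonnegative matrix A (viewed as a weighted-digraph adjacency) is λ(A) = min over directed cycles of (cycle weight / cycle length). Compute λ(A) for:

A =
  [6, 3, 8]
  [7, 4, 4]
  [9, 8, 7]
λ(A) = 4

Enumerate directed cycles and compute their means (weight / length). Sample:
  cycle 0 → 0: weight = 6, length = 1, mean = 6/1 ≈ 6.000
  cycle 1 → 1: weight = 4, length = 1, mean = 4/1 ≈ 4.000
  cycle 2 → 2: weight = 7, length = 1, mean = 7/1 ≈ 7.000
  cycle 0 → 1 → 0: weight = 10, length = 2, mean = 10/2 ≈ 5.000
  cycle 0 → 2 → 0: weight = 17, length = 2, mean = 17/2 ≈ 8.500
  cycle 1 → 0 → 1: weight = 10, length = 2, mean = 10/2 ≈ 5.000
Minimum mean = 4.000, attained e.g. along the cycle 1 → 1 with weight 4 and length 1. So λ(A) = 4/1 = 4.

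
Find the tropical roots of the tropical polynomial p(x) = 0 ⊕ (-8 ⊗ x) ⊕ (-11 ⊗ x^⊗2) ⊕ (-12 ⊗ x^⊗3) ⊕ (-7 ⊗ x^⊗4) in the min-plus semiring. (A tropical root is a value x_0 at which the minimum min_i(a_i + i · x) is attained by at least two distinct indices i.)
Roots: {-5, 1, 3, 8}

Each tropical root is a break point of the lower envelope of the lines y = a_i + i · x (there are 5 lines, with slopes 0, 1, ..., 4). Only the lines that attain the minimum somewhere contribute to roots; other lines are dominated. Here the surviving (envelope) indices are i = 4, i = 3, i = 2, i = 1, i = 0.
Intersections between consecutive envelope lines give the roots: for adjacent envelope indices i < j the intersection is x = (a_i − a_j) / (j − i). Reading off the sorted break points: {-5, 1, 3, 8}.
Verification: at each break x_0, at least two indices attain the minimum of min_i(a_i + i · x_0).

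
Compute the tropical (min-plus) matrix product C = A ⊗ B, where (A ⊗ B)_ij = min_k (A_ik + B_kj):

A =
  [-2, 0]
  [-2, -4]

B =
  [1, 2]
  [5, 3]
A ⊗ B =
  [-1, 0]
  [-1, -1]

Apply the min-plus product entry-by-entry:
  C[0][0] = min over k of (A[0][0] + B[0][0] = -2 + 1 = -1, A[0][1] + B[1][0] = 0 + 5 = 5) = -1 (attained at k = 0)
  C[0][1] = min over k of (A[0][0] + B[0][1] = -2 + 2 = 0, A[0][1] + B[1][1] = 0 + 3 = 3) = 0 (attained at k = 0)
  C[1][0] = min over k of (A[1][0] + B[0][0] = -2 + 1 = -1, A[1][1] + B[1][0] = -4 + 5 = 1) = -1 (attained at k = 0)
  C[1][1] = min over k of (A[1][0] + B[0][1] = -2 + 2 = 0, A[1][1] + B[1][1] = -4 + 3 = -1) = -1 (attained at k = 1)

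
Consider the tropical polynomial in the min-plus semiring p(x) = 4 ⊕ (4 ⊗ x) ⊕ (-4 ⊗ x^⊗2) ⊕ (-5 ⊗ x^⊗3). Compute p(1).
p(1) = -2

A tropical monomial a ⊗ x^⊗i evaluates to a + i · x. Evaluating each term at x = 1:
  Term 0 contributes 4 + 0 · 1 = 4
  Term 1 contributes 4 + 1 · 1 = 5
  Term 2 contributes -4 + 2 · 1 = -2
  Term 3 contributes -5 + 3 · 1 = -2
p(1) = ⊕ of these = min[4, 5, -2, -2] = -2.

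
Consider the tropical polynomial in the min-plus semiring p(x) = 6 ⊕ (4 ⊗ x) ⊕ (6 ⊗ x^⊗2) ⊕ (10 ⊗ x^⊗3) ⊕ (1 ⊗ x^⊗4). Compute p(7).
p(7) = 6

A tropical monomial a ⊗ x^⊗i evaluates to a + i · x. Evaluating each term at x = 7:
  Term 0 contributes 6 + 0 · 7 = 6
  Term 1 contributes 4 + 1 · 7 = 11
  Term 2 contributes 6 + 2 · 7 = 20
  Term 3 contributes 10 + 3 · 7 = 31
  Term 4 contributes 1 + 4 · 7 = 29
p(7) = ⊕ of these = min[6, 11, 20, 31, 29] = 6.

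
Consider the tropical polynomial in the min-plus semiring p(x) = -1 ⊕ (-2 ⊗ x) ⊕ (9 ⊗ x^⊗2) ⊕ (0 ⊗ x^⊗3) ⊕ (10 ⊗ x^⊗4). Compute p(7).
p(7) = -1

A tropical monomial a ⊗ x^⊗i evaluates to a + i · x. Evaluating each term at x = 7:
  Term 0 contributes -1 + 0 · 7 = -1
  Term 1 contributes -2 + 1 · 7 = 5
  Term 2 contributes 9 + 2 · 7 = 23
  Term 3 contributes 0 + 3 · 7 = 21
  Term 4 contributes 10 + 4 · 7 = 38
p(7) = ⊕ of these = min[-1, 5, 23, 21, 38] = -1.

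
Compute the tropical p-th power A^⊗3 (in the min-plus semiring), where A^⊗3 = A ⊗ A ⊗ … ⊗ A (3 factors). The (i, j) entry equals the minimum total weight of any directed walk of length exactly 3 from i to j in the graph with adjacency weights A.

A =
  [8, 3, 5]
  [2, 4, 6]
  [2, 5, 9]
A^⊗3 =
  [9, 8, 10]
  [7, 9, 11]
  [7, 9, 11]

Each entry (A^⊗3)_ij equals the minimum over all length-3 walks i = v_0 → v_1 → … → v_3 = j of Σ_t A[v_t][v_{t+1}]. For example, for (i, j) = (0, 2) we minimise over 9 possible intermediate vertex sequences; the minimum is 10, attained along the walk 0 → 1 → 0 → 2.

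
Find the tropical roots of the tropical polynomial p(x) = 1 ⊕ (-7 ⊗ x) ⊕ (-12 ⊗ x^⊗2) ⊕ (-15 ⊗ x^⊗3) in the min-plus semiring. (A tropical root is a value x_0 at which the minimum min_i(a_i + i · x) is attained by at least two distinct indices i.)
Roots: {3, 5, 8}

Each tropical root is a break point of the lower envelope of the lines y = a_i + i · x (there are 4 lines, with slopes 0, 1, ..., 3). Only the lines that attain the minimum somewhere contribute to roots; other lines are dominated. Here the surviving (envelope) indices are i = 3, i = 2, i = 1, i = 0.
Intersections between consecutive envelope lines give the roots: for adjacent envelope indices i < j the intersection is x = (a_i − a_j) / (j − i). Reading off the sorted break points: {3, 5, 8}.
Verification: at each break x_0, at least two indices attain the minimum of min_i(a_i + i · x_0).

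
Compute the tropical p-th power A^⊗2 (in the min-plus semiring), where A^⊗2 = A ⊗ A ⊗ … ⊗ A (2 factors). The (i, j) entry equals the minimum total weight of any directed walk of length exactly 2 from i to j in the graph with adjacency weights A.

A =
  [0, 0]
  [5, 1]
A^⊗2 =
  [0, 0]
  [5, 2]

Each entry (A^⊗2)_ij equals the minimum over all length-2 walks i = v_0 → v_1 → … → v_2 = j of Σ_t A[v_t][v_{t+1}]. For example, for (i, j) = (0, 1) we minimise over 2 possible intermediate vertex sequences; the minimum is 0, attained along the walk 0 → 0 → 1.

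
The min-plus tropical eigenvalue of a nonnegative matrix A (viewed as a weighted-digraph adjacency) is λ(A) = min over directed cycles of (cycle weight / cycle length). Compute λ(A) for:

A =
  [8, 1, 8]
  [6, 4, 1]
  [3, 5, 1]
λ(A) = 1

Enumerate directed cycles and compute their means (weight / length). Sample:
  cycle 0 → 0: weight = 8, length = 1, mean = 8/1 ≈ 8.000
  cycle 1 → 1: weight = 4, length = 1, mean = 4/1 ≈ 4.000
  cycle 2 → 2: weight = 1, length = 1, mean = 1/1 ≈ 1.000
  cycle 0 → 1 → 0: weight = 7, length = 2, mean = 7/2 ≈ 3.500
  cycle 0 → 2 → 0: weight = 11, length = 2, mean = 11/2 ≈ 5.500
  cycle 1 → 0 → 1: weight = 7, length = 2, mean = 7/2 ≈ 3.500
Minimum mean = 1.000, attained e.g. along the cycle 2 → 2 with weight 1 and length 1. So λ(A) = 1/1 = 1.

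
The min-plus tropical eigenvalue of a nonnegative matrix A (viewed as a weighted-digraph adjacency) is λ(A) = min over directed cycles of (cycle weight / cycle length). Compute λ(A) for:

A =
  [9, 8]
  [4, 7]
λ(A) = 6

Enumerate directed cycles and compute their means (weight / length). Sample:
  cycle 0 → 0: weight = 9, length = 1, mean = 9/1 ≈ 9.000
  cycle 1 → 1: weight = 7, length = 1, mean = 7/1 ≈ 7.000
  cycle 0 → 1 → 0: weight = 12, length = 2, mean = 12/2 ≈ 6.000
  cycle 1 → 0 → 1: weight = 12, length = 2, mean = 12/2 ≈ 6.000
Minimum mean = 6.000, attained e.g. along the cycle 0 → 1 → 0 with weight 12 and length 2. So λ(A) = 12/2 = 6.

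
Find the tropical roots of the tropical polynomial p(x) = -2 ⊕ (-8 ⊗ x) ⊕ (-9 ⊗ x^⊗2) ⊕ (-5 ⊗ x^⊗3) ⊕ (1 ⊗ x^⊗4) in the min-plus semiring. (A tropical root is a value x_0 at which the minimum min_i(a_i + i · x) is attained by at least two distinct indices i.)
Roots: {-6, -4, 1, 6}

Each tropical root is a break point of the lower envelope of the lines y = a_i + i · x (there are 5 lines, with slopes 0, 1, ..., 4). Only the lines that attain the minimum somewhere contribute to roots; other lines are dominated. Here the surviving (envelope) indices are i = 4, i = 3, i = 2, i = 1, i = 0.
Intersections between consecutive envelope lines give the roots: for adjacent envelope indices i < j the intersection is x = (a_i − a_j) / (j − i). Reading off the sorted break points: {-6, -4, 1, 6}.
Verification: at each break x_0, at least two indices attain the minimum of min_i(a_i + i · x_0).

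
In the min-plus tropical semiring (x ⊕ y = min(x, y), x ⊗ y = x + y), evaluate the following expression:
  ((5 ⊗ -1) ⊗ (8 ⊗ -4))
((5 ⊗ -1) ⊗ (8 ⊗ -4)) = 8

Expand innermost to outermost. Recall ⊕ takes the minimum of its arguments and ⊗ takes their sum. Working out the expression ((5 ⊗ -1) ⊗ (8 ⊗ -4)) gives 8.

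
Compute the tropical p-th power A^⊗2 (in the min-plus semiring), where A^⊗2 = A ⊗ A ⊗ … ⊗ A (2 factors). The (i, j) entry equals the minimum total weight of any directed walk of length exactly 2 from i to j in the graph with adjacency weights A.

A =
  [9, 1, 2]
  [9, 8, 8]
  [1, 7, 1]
A^⊗2 =
  [3, 9, 3]
  [9, 10, 9]
  [2, 2, 2]

Each entry (A^⊗2)_ij equals the minimum over all length-2 walks i = v_0 → v_1 → … → v_2 = j of Σ_t A[v_t][v_{t+1}]. For example, for (i, j) = (0, 2) we minimise over 3 possible intermediate vertex sequences; the minimum is 3, attained along the walk 0 → 2 → 2.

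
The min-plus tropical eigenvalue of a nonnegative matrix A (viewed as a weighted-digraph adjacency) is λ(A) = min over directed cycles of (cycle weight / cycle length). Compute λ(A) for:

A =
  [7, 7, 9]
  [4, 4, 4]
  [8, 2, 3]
λ(A) = 3

Enumerate directed cycles and compute their means (weight / length). Sample:
  cycle 0 → 0: weight = 7, length = 1, mean = 7/1 ≈ 7.000
  cycle 1 → 1: weight = 4, length = 1, mean = 4/1 ≈ 4.000
  cycle 2 → 2: weight = 3, length = 1, mean = 3/1 ≈ 3.000
  cycle 0 → 1 → 0: weight = 11, length = 2, mean = 11/2 ≈ 5.500
  cycle 0 → 2 → 0: weight = 17, length = 2, mean = 17/2 ≈ 8.500
  cycle 1 → 0 → 1: weight = 11, length = 2, mean = 11/2 ≈ 5.500
Minimum mean = 3.000, attained e.g. along the cycle 2 → 2 with weight 3 and length 1. So λ(A) = 3/1 = 3.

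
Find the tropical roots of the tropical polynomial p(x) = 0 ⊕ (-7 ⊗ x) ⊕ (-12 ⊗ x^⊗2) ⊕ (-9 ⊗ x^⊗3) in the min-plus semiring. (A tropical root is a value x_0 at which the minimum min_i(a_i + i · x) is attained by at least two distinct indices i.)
Roots: {-3, 5, 7}

Each tropical root is a break point of the lower envelope of the lines y = a_i + i · x (there are 4 lines, with slopes 0, 1, ..., 3). Only the lines that attain the minimum somewhere contribute to roots; other lines are dominated. Here the surviving (envelope) indices are i = 3, i = 2, i = 1, i = 0.
Intersections between consecutive envelope lines give the roots: for adjacent envelope indices i < j the intersection is x = (a_i − a_j) / (j − i). Reading off the sorted break points: {-3, 5, 7}.
Verification: at each break x_0, at least two indices attain the minimum of min_i(a_i + i · x_0).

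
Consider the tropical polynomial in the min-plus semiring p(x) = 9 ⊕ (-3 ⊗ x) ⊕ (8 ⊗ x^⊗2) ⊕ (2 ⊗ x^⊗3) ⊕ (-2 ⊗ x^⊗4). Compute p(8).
p(8) = 5

A tropical monomial a ⊗ x^⊗i evaluates to a + i · x. Evaluating each term at x = 8:
  Term 0 contributes 9 + 0 · 8 = 9
  Term 1 contributes -3 + 1 · 8 = 5
  Term 2 contributes 8 + 2 · 8 = 24
  Term 3 contributes 2 + 3 · 8 = 26
  Term 4 contributes -2 + 4 · 8 = 30
p(8) = ⊕ of these = min[9, 5, 24, 26, 30] = 5.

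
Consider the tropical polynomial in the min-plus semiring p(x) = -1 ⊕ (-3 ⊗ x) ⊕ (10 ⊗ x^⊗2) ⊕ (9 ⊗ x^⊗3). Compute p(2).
p(2) = -1

A tropical monomial a ⊗ x^⊗i evaluates to a + i · x. Evaluating each term at x = 2:
  Term 0 contributes -1 + 0 · 2 = -1
  Term 1 contributes -3 + 1 · 2 = -1
  Term 2 contributes 10 + 2 · 2 = 14
  Term 3 contributes 9 + 3 · 2 = 15
p(2) = ⊕ of these = min[-1, -1, 14, 15] = -1.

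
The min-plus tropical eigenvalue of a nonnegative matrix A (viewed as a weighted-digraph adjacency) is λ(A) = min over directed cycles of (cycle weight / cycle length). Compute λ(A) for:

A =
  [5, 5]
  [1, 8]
λ(A) = 3

Enumerate directed cycles and compute their means (weight / length). Sample:
  cycle 0 → 0: weight = 5, length = 1, mean = 5/1 ≈ 5.000
  cycle 1 → 1: weight = 8, length = 1, mean = 8/1 ≈ 8.000
  cycle 0 → 1 → 0: weight = 6, length = 2, mean = 6/2 ≈ 3.000
  cycle 1 → 0 → 1: weight = 6, length = 2, mean = 6/2 ≈ 3.000
Minimum mean = 3.000, attained e.g. along the cycle 0 → 1 → 0 with weight 6 and length 2. So λ(A) = 6/2 = 3.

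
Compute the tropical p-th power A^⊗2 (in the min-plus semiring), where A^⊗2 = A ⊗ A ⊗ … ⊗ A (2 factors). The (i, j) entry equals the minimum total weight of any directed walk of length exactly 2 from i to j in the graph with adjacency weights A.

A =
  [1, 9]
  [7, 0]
A^⊗2 =
  [2, 9]
  [7, 0]

Each entry (A^⊗2)_ij equals the minimum over all length-2 walks i = v_0 → v_1 → … → v_2 = j of Σ_t A[v_t][v_{t+1}]. For example, for (i, j) = (0, 1) we minimise over 2 possible intermediate vertex sequences; the minimum is 9, attained along the walk 0 → 1 → 1.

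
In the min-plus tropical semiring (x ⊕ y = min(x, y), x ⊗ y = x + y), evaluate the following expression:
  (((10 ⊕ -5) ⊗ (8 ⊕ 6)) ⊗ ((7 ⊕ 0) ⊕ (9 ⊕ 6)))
(((10 ⊕ -5) ⊗ (8 ⊕ 6)) ⊗ ((7 ⊕ 0) ⊕ (9 ⊕ 6))) = 1

Expand innermost to outermost. Recall ⊕ takes the minimum of its arguments and ⊗ takes their sum. Working out the expression (((10 ⊕ -5) ⊗ (8 ⊕ 6)) ⊗ ((7 ⊕ 0) ⊕ (9 ⊕ 6))) gives 1.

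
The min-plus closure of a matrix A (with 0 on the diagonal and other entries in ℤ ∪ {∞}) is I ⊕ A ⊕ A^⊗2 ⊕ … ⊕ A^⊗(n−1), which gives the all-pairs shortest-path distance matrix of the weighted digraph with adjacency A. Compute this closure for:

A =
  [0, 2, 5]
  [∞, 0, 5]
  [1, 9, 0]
Closure =
  [0, 2, 5]
  [6, 0, 5]
  [1, 3, 0]

This is the Floyd-Warshall all-pairs shortest-path computation. For each intermediate vertex k = 0, 1, …, 2, update dist[i][j] ← min(dist[i][j], dist[i][k] + dist[k][j]). The final matrix gives, for each (i, j), the minimum total weight of any directed path from i to j (possibly empty when i = j).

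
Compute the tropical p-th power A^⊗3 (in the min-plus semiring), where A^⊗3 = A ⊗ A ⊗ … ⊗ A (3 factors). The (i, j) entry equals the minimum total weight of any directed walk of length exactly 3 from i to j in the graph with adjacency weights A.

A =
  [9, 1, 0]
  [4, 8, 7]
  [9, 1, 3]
A^⊗3 =
  [5, 4, 5]
  [9, 5, 7]
  [8, 6, 5]

Each entry (A^⊗3)_ij equals the minimum over all length-3 walks i = v_0 → v_1 → … → v_3 = j of Σ_t A[v_t][v_{t+1}]. For example, for (i, j) = (0, 2) we minimise over 9 possible intermediate vertex sequences; the minimum is 5, attained along the walk 0 → 1 → 0 → 2.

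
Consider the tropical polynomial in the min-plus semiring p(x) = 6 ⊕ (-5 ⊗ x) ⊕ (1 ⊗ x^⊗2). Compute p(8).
p(8) = 3

A tropical monomial a ⊗ x^⊗i evaluates to a + i · x. Evaluating each term at x = 8:
  Term 0 contributes 6 + 0 · 8 = 6
  Term 1 contributes -5 + 1 · 8 = 3
  Term 2 contributes 1 + 2 · 8 = 17
p(8) = ⊕ of these = min[6, 3, 17] = 3.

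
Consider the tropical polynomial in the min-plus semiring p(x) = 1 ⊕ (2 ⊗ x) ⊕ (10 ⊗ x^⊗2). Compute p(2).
p(2) = 1

A tropical monomial a ⊗ x^⊗i evaluates to a + i · x. Evaluating each term at x = 2:
  Term 0 contributes 1 + 0 · 2 = 1
  Term 1 contributes 2 + 1 · 2 = 4
  Term 2 contributes 10 + 2 · 2 = 14
p(2) = ⊕ of these = min[1, 4, 14] = 1.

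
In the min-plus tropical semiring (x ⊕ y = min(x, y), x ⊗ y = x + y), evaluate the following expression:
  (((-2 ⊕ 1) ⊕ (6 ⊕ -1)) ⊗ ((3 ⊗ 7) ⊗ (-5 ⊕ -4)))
(((-2 ⊕ 1) ⊕ (6 ⊕ -1)) ⊗ ((3 ⊗ 7) ⊗ (-5 ⊕ -4))) = 3

Expand innermost to outermost. Recall ⊕ takes the minimum of its arguments and ⊗ takes their sum. Working out the expression (((-2 ⊕ 1) ⊕ (6 ⊕ -1)) ⊗ ((3 ⊗ 7) ⊗ (-5 ⊕ -4))) gives 3.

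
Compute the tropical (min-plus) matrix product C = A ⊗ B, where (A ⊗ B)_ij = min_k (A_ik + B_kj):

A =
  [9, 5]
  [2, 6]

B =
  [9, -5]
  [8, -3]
A ⊗ B =
  [13, 2]
  [11, -3]

Apply the min-plus product entry-by-entry:
  C[0][0] = min over k of (A[0][0] + B[0][0] = 9 + 9 = 18, A[0][1] + B[1][0] = 5 + 8 = 13) = 13 (attained at k = 1)
  C[0][1] = min over k of (A[0][0] + B[0][1] = 9 + -5 = 4, A[0][1] + B[1][1] = 5 + -3 = 2) = 2 (attained at k = 1)
  C[1][0] = min over k of (A[1][0] + B[0][0] = 2 + 9 = 11, A[1][1] + B[1][0] = 6 + 8 = 14) = 11 (attained at k = 0)
  C[1][1] = min over k of (A[1][0] + B[0][1] = 2 + -5 = -3, A[1][1] + B[1][1] = 6 + -3 = 3) = -3 (attained at k = 0)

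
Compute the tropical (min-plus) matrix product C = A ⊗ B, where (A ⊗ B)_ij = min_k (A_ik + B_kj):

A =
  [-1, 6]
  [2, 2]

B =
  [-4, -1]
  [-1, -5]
A ⊗ B =
  [-5, -2]
  [-2, -3]

Apply the min-plus product entry-by-entry:
  C[0][0] = min over k of (A[0][0] + B[0][0] = -1 + -4 = -5, A[0][1] + B[1][0] = 6 + -1 = 5) = -5 (attained at k = 0)
  C[0][1] = min over k of (A[0][0] + B[0][1] = -1 + -1 = -2, A[0][1] + B[1][1] = 6 + -5 = 1) = -2 (attained at k = 0)
  C[1][0] = min over k of (A[1][0] + B[0][0] = 2 + -4 = -2, A[1][1] + B[1][0] = 2 + -1 = 1) = -2 (attained at k = 0)
  C[1][1] = min over k of (A[1][0] + B[0][1] = 2 + -1 = 1, A[1][1] + B[1][1] = 2 + -5 = -3) = -3 (attained at k = 1)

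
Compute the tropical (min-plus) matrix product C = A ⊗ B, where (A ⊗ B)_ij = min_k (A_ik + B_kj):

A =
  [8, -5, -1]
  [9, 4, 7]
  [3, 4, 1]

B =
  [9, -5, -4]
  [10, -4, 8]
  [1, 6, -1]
A ⊗ B =
  [0, -9, -2]
  [8, 0, 5]
  [2, -2, -1]

Apply the min-plus product entry-by-entry:
  C[0][0] = min over k of (A[0][0] + B[0][0] = 8 + 9 = 17, A[0][1] + B[1][0] = -5 + 10 = 5, A[0][2] + B[2][0] = -1 + 1 = 0) = 0 (attained at k = 2)
  C[0][1] = min over k of (A[0][0] + B[0][1] = 8 + -5 = 3, A[0][1] + B[1][1] = -5 + -4 = -9, A[0][2] + B[2][1] = -1 + 6 = 5) = -9 (attained at k = 1)
  C[0][2] = min over k of (A[0][0] + B[0][2] = 8 + -4 = 4, A[0][1] + B[1][2] = -5 + 8 = 3, A[0][2] + B[2][2] = -1 + -1 = -2) = -2 (attained at k = 2)
  C[1][0] = min over k of (A[1][0] + B[0][0] = 9 + 9 = 18, A[1][1] + B[1][0] = 4 + 10 = 14, A[1][2] + B[2][0] = 7 + 1 = 8) = 8 (attained at k = 2)
  C[1][1] = min over k of (A[1][0] + B[0][1] = 9 + -5 = 4, A[1][1] + B[1][1] = 4 + -4 = 0, A[1][2] + B[2][1] = 7 + 6 = 13) = 0 (attained at k = 1)
  C[1][2] = min over k of (A[1][0] + B[0][2] = 9 + -4 = 5, A[1][1] + B[1][2] = 4 + 8 = 12, A[1][2] + B[2][2] = 7 + -1 = 6) = 5 (attained at k = 0)
  C[2][0] = min over k of (A[2][0] + B[0][0] = 3 + 9 = 12, A[2][1] + B[1][0] = 4 + 10 = 14, A[2][2] + B[2][0] = 1 + 1 = 2) = 2 (attained at k = 2)
  C[2][1] = min over k of (A[2][0] + B[0][1] = 3 + -5 = -2, A[2][1] + B[1][1] = 4 + -4 = 0, A[2][2] + B[2][1] = 1 + 6 = 7) = -2 (attained at k = 0)
  C[2][2] = min over k of (A[2][0] + B[0][2] = 3 + -4 = -1, A[2][1] + B[1][2] = 4 + 8 = 12, A[2][2] + B[2][2] = 1 + -1 = 0) = -1 (attained at k = 0)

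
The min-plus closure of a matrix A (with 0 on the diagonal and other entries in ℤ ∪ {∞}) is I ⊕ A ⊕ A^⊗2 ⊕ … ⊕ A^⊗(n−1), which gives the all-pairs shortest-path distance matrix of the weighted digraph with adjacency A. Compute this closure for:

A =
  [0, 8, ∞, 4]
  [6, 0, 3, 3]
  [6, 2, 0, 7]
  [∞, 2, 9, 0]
Closure =
  [0, 6, 9, 4]
  [6, 0, 3, 3]
  [6, 2, 0, 5]
  [8, 2, 5, 0]

This is the Floyd-Warshall all-pairs shortest-path computation. For each intermediate vertex k = 0, 1, …, 3, update dist[i][j] ← min(dist[i][j], dist[i][k] + dist[k][j]). The final matrix gives, for each (i, j), the minimum total weight of any directed path from i to j (possibly empty when i = j).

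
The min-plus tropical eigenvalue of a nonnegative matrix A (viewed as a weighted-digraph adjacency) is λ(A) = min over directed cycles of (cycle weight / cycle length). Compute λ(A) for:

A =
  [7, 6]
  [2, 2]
λ(A) = 2

Enumerate directed cycles and compute their means (weight / length). Sample:
  cycle 0 → 0: weight = 7, length = 1, mean = 7/1 ≈ 7.000
  cycle 1 → 1: weight = 2, length = 1, mean = 2/1 ≈ 2.000
  cycle 0 → 1 → 0: weight = 8, length = 2, mean = 8/2 ≈ 4.000
  cycle 1 → 0 → 1: weight = 8, length = 2, mean = 8/2 ≈ 4.000
Minimum mean = 2.000, attained e.g. along the cycle 1 → 1 with weight 2 and length 1. So λ(A) = 2/1 = 2.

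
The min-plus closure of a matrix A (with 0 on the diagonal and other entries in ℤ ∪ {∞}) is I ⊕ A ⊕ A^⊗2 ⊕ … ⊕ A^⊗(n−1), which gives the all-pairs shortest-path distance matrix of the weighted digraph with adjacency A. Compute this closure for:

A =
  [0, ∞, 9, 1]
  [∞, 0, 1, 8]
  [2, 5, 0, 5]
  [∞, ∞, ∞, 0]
Closure =
  [0, 14, 9, 1]
  [3, 0, 1, 4]
  [2, 5, 0, 3]
  [∞, ∞, ∞, 0]

This is the Floyd-Warshall all-pairs shortest-path computation. For each intermediate vertex k = 0, 1, …, 3, update dist[i][j] ← min(dist[i][j], dist[i][k] + dist[k][j]). The final matrix gives, for each (i, j), the minimum total weight of any directed path from i to j (possibly empty when i = j).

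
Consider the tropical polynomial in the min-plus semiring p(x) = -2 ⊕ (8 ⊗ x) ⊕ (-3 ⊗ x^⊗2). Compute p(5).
p(5) = -2

A tropical monomial a ⊗ x^⊗i evaluates to a + i · x. Evaluating each term at x = 5:
  Term 0 contributes -2 + 0 · 5 = -2
  Term 1 contributes 8 + 1 · 5 = 13
  Term 2 contributes -3 + 2 · 5 = 7
p(5) = ⊕ of these = min[-2, 13, 7] = -2.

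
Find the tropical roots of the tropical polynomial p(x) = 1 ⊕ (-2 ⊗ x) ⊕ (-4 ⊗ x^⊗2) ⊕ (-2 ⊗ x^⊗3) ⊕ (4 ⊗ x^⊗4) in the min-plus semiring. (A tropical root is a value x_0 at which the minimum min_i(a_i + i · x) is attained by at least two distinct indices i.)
Roots: {-6, -2, 2, 3}

Each tropical root is a break point of the lower envelope of the lines y = a_i + i · x (there are 5 lines, with slopes 0, 1, ..., 4). Only the lines that attain the minimum somewhere contribute to roots; other lines are dominated. Here the surviving (envelope) indices are i = 4, i = 3, i = 2, i = 1, i = 0.
Intersections between consecutive envelope lines give the roots: for adjacent envelope indices i < j the intersection is x = (a_i − a_j) / (j − i). Reading off the sorted break points: {-6, -2, 2, 3}.
Verification: at each break x_0, at least two indices attain the minimum of min_i(a_i + i · x_0).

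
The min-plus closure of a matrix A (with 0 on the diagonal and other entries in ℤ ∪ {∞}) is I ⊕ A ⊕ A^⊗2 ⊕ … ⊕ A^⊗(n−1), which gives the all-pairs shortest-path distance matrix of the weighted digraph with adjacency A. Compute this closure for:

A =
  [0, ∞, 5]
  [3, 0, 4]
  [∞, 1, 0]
Closure =
  [0, 6, 5]
  [3, 0, 4]
  [4, 1, 0]

This is the Floyd-Warshall all-pairs shortest-path computation. For each intermediate vertex k = 0, 1, …, 2, update dist[i][j] ← min(dist[i][j], dist[i][k] + dist[k][j]). The final matrix gives, for each (i, j), the minimum total weight of any directed path from i to j (possibly empty when i = j).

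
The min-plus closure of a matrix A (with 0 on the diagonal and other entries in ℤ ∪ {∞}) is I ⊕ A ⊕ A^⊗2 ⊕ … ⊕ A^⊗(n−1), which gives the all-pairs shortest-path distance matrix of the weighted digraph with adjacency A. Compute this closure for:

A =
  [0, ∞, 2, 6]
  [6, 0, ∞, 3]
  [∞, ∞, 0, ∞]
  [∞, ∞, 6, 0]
Closure =
  [0, ∞, 2, 6]
  [6, 0, 8, 3]
  [∞, ∞, 0, ∞]
  [∞, ∞, 6, 0]

This is the Floyd-Warshall all-pairs shortest-path computation. For each intermediate vertex k = 0, 1, …, 3, update dist[i][j] ← min(dist[i][j], dist[i][k] + dist[k][j]). The final matrix gives, for each (i, j), the minimum total weight of any directed path from i to j (possibly empty when i = j).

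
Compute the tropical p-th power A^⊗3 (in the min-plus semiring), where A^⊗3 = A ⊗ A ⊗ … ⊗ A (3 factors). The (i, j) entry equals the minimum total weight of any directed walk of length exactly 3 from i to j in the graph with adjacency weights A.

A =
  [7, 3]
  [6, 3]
A^⊗3 =
  [12, 9]
  [12, 9]

Each entry (A^⊗3)_ij equals the minimum over all length-3 walks i = v_0 → v_1 → … → v_3 = j of Σ_t A[v_t][v_{t+1}]. For example, for (i, j) = (0, 1) we minimise over 4 possible intermediate vertex sequences; the minimum is 9, attained along the walk 0 → 1 → 1 → 1.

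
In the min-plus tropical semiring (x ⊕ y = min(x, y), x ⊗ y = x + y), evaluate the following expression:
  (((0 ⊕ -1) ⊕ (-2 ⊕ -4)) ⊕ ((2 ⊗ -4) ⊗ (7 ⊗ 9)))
(((0 ⊕ -1) ⊕ (-2 ⊕ -4)) ⊕ ((2 ⊗ -4) ⊗ (7 ⊗ 9))) = -4

Expand innermost to outermost. Recall ⊕ takes the minimum of its arguments and ⊗ takes their sum. Working out the expression (((0 ⊕ -1) ⊕ (-2 ⊕ -4)) ⊕ ((2 ⊗ -4) ⊗ (7 ⊗ 9))) gives -4.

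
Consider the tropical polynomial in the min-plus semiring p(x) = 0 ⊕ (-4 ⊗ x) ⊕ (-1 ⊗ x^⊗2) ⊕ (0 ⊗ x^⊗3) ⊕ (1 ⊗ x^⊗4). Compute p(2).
p(2) = -2

A tropical monomial a ⊗ x^⊗i evaluates to a + i · x. Evaluating each term at x = 2:
  Term 0 contributes 0 + 0 · 2 = 0
  Term 1 contributes -4 + 1 · 2 = -2
  Term 2 contributes -1 + 2 · 2 = 3
  Term 3 contributes 0 + 3 · 2 = 6
  Term 4 contributes 1 + 4 · 2 = 9
p(2) = ⊕ of these = min[0, -2, 3, 6, 9] = -2.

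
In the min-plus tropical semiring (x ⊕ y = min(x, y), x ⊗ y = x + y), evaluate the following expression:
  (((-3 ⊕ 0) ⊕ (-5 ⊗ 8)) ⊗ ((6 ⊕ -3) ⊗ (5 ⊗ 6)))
(((-3 ⊕ 0) ⊕ (-5 ⊗ 8)) ⊗ ((6 ⊕ -3) ⊗ (5 ⊗ 6))) = 5

Expand innermost to outermost. Recall ⊕ takes the minimum of its arguments and ⊗ takes their sum. Working out the expression (((-3 ⊕ 0) ⊕ (-5 ⊗ 8)) ⊗ ((6 ⊕ -3) ⊗ (5 ⊗ 6))) gives 5.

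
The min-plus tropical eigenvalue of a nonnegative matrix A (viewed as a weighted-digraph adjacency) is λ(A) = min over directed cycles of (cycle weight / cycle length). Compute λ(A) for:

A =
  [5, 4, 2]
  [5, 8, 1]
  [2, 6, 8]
λ(A) = 2

Enumerate directed cycles and compute their means (weight / length). Sample:
  cycle 0 → 0: weight = 5, length = 1, mean = 5/1 ≈ 5.000
  cycle 1 → 1: weight = 8, length = 1, mean = 8/1 ≈ 8.000
  cycle 2 → 2: weight = 8, length = 1, mean = 8/1 ≈ 8.000
  cycle 0 → 1 → 0: weight = 9, length = 2, mean = 9/2 ≈ 4.500
  cycle 0 → 2 → 0: weight = 4, length = 2, mean = 4/2 ≈ 2.000
  cycle 1 → 0 → 1: weight = 9, length = 2, mean = 9/2 ≈ 4.500
Minimum mean = 2.000, attained e.g. along the cycle 0 → 2 → 0 with weight 4 and length 2. So λ(A) = 4/2 = 2.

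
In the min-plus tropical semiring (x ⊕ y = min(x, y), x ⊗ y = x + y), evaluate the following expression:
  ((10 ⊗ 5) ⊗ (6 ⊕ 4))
((10 ⊗ 5) ⊗ (6 ⊕ 4)) = 19

Expand innermost to outermost. Recall ⊕ takes the minimum of its arguments and ⊗ takes their sum. Working out the expression ((10 ⊗ 5) ⊗ (6 ⊕ 4)) gives 19.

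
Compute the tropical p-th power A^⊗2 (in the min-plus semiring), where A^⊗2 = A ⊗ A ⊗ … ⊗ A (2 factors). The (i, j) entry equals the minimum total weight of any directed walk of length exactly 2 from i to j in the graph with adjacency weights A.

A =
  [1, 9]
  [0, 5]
A^⊗2 =
  [2, 10]
  [1, 9]

Each entry (A^⊗2)_ij equals the minimum over all length-2 walks i = v_0 → v_1 → … → v_2 = j of Σ_t A[v_t][v_{t+1}]. For example, for (i, j) = (0, 1) we minimise over 2 possible intermediate vertex sequences; the minimum is 10, attained along the walk 0 → 0 → 1.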